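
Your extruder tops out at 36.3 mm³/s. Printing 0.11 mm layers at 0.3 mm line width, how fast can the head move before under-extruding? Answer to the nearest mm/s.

1100 mm/s

Extrusion cross-section = 0.11 × 0.3 = 0.033 mm².
Max speed = 36.3 / 0.033 = 1100.00 ≈ 1100 mm/s.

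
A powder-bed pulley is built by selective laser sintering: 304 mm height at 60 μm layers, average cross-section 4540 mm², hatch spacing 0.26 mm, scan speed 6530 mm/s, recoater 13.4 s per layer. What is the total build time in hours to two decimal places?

Layer count = ceil(304 / 0.06) = 5067.
Per-layer scan distance = 4540 / 0.26 = 17461.5 mm.
Scan time per layer = 17461.5 / 6530 = 2.674 s.
Time per layer = 2.674 + 13.4 = 16.074 s.
Total: 5067 × 16.074 s = 81446.958 s → 22.62 hours.

22.62 hours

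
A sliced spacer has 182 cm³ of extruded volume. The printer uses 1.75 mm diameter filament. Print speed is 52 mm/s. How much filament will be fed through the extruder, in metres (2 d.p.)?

Filament cross-section = π × (1.75/2)² = 2.4053 mm².
Length = 182 cm³ / 2.4053 mm² = 182000 / 2.4053 = 75666.24 mm = 75.67 m.

75.67 m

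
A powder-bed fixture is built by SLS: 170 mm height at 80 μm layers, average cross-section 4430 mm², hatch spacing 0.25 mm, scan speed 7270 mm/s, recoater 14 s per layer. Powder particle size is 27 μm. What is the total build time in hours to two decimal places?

9.70 hours

Layers = ⌈170/0.08⌉ = 2125.
Per-layer scan distance: 4430 / 0.25 → 17720 mm.
Per-layer scan time = 17720 / 7270 = 2.4374 s.
Time per layer: 2.4374 + 14 → 16.4374 s.
Build time = 2125 × 16.4374 = 34929.475 s = 9.70 hours.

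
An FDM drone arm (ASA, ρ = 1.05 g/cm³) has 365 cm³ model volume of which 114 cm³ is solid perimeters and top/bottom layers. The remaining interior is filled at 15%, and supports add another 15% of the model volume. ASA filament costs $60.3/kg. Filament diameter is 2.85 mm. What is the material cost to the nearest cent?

$13.07

Interior volume = 365 − 114, so 251 cm³.
Infill volume: 0.15 × 251 → 37.65 cm³.
Support = 0.15 × 365 = 54.75 cm³.
Deposited volume = 114 + 37.65 + 54.75 = 206.4 cm³.
Mass = 206.4 × 1.05, so 216.72 g.
At $60.3/kg: 216.72/1000 × 60.3 = $13.07.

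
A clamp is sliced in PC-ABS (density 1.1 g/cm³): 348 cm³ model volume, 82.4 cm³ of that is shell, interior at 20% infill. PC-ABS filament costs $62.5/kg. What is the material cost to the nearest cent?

Interior volume: 348 − 82.4 → 265.6 cm³.
Infill volume: 0.20 × 265.6 → 53.12 cm³.
Total extruded: 82.4 + 53.12 → 135.52 cm³.
Mass = 135.52 × 1.1 = 149.072 g.
At $62.5/kg: 149.072/1000 × 62.5 = $9.32.

$9.32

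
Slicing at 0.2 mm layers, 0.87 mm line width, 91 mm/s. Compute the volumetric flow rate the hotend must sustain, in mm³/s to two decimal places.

15.83

Bead cross-section = 0.2 × 0.87 = 0.174 mm².
Volumetric flow = 91 × 0.174 = 15.83 mm³/s.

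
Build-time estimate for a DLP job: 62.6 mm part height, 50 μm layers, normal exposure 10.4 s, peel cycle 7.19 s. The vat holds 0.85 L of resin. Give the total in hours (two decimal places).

Layers = ⌈62.6/0.05⌉ = 1252.
Cycle time: 10.4 + 7.19 → 17.59 s.
Total = 1252 × 17.59 = 22022.68 s = 6.12 hours.

6.12 hours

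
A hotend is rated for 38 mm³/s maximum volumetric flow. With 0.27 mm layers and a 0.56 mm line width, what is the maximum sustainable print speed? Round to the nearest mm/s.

251 mm/s

Bead cross-section = 0.27 × 0.56 = 0.1512 mm².
v_max = Q/A = 38/0.1512 = 251.32 mm/s → 251 mm/s.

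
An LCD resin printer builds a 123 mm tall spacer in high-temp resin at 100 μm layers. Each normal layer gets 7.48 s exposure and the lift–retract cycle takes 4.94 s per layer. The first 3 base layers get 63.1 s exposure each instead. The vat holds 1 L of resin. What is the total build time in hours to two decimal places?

4.29 hours

Layers = ⌈123/0.1⌉ = 1230.
Burn-in layers = 3 × (63.1 + 4.94), so 204.12 s.
Remaining layers = 1227 × (7.48 + 4.94) = 15239.34 s.
Total = 204.12 + 15239.34 = 15443.46 s = 4.29 hours.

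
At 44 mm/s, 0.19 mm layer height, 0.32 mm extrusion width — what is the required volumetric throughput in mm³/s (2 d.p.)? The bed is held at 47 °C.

A = 0.19 × 0.32, so 0.0608 mm².
Volumetric flow = 44 × 0.0608 = 2.68 mm³/s.

2.68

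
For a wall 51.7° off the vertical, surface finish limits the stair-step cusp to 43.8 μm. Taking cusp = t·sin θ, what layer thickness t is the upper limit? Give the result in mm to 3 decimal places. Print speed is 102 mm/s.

Layer height = cusp / sin(51.7°) = 0.0438 / 0.7848 = 0.056 mm.

0.056 mm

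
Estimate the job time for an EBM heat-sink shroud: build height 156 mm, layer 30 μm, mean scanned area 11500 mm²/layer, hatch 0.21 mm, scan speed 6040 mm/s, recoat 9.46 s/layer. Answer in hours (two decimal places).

26.76 hours

Number of layers: 156 / 0.03 → 5200 (rounded up).
Per-layer scan distance: 11500 / 0.21 → 54761.9 mm.
Beam time per layer: 54761.9 / 6040 → 9.0665 s.
Time per layer = 9.0665 + 9.46 = 18.5265 s.
Total: 5200 × 18.5265 s = 96337.8 s → 26.76 hours.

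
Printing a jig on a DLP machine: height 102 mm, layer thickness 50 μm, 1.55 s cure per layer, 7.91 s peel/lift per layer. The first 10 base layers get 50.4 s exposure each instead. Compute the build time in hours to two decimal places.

5.50 hours

Layers = ⌈102/0.05⌉ = 2040.
Bottom layers: 10 × (50.4 + 7.91) → 583.1 s.
Regular layers: 2030 × (1.55 + 7.91) → 19203.8 s.
Sum: 583.1 + 19203.8 = 19786.9 s → 5.50 hours.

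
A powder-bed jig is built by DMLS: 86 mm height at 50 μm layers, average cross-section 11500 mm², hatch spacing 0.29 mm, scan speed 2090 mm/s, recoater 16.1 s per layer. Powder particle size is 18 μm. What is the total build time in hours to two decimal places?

16.76 hours

Layers = ⌈86/0.05⌉ = 1720.
Per-layer scan distance = 11500 / 0.29, so 39655.2 mm.
Laser time per layer: 39655.2 / 2090 → 18.9738 s.
Time per layer = 18.9738 + 16.1, so 35.0738 s.
Total: 1720 × 35.0738 s = 60326.936 s → 16.76 hours.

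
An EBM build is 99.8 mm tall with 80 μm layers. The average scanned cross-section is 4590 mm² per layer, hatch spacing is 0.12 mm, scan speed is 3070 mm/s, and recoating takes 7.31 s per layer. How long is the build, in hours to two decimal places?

Layer count = ceil(99.8 / 0.08) = 1248.
Hatch length per layer: 4590 / 0.12 → 38250 mm.
Per-layer scan time: 38250 / 3070 → 12.4593 s.
Per-layer time = 12.4593 + 7.31 = 19.7693 s.
Build time = 1248 × 19.7693 = 24672.0864 s = 6.85 hours.

6.85 hours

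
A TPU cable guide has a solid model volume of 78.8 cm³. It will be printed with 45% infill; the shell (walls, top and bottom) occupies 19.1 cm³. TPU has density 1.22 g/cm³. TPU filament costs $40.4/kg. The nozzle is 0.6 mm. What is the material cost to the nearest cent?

$2.27

Interior volume: 78.8 − 19.1 → 59.7 cm³.
Infill deposited: 0.45 × 59.7 → 26.865 cm³.
Deposited volume = 19.1 + 26.865, so 45.965 cm³.
Mass = 45.965 × 1.22, so 56.0773 g.
Cost = 56.0773 g / 1000 × $40.4/kg = $2.27.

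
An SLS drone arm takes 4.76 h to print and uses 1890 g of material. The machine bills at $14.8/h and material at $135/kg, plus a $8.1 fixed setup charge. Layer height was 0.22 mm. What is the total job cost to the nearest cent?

$333.70

Machine-time cost = 14.8 × 4.76, so $70.448.
Material charge = 135 × 1890/1000, so $255.15.
Adding setup: 70.448 + 255.15 + 8.1 → 333.698 ≈ $333.70.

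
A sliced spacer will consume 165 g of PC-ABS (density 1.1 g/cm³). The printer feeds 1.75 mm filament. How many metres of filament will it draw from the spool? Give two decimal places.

62.36 m

Volume = 165 g / 1.1 g·cm⁻³ = 150 cm³ = 150000 mm³.
Filament cross-section = π × (1.75/2)² = 2.4053 mm².
L = V/A = 150000/2.4053 = 62362.28 mm → 62.36 m.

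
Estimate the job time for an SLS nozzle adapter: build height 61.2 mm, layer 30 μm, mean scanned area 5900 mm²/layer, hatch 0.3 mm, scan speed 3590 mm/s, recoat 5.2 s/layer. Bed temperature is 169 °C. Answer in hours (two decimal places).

Layer count = ceil(61.2 / 0.03) = 2040.
Hatch length per layer = 5900 / 0.3, so 19666.7 mm.
Laser time per layer = 19666.7 / 3590, so 5.4782 s.
Per-layer time = 5.4782 + 5.2 = 10.6782 s.
Total: 2040 × 10.6782 s = 21783.528 s → 6.05 hours.

6.05 hours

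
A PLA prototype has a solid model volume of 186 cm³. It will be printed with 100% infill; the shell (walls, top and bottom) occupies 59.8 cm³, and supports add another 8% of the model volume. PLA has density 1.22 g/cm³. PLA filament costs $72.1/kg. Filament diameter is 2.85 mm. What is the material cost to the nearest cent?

$17.67

Interior volume: 186 − 59.8 → 126.2 cm³.
Infill deposited = 1.00 × 126.2 = 126.2 cm³.
Support: 0.08 × 186 → 14.88 cm³.
Total printed volume = 59.8 + 126.2 + 14.88 = 200.88 cm³.
Mass: 200.88 × 1.22 → 245.0736 g.
Cost = 245.0736 g / 1000 × $72.1/kg = $17.67.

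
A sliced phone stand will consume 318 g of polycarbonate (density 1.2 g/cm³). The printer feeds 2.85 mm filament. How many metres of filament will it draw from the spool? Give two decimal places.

Extruded volume: 318/1.2 = 265 cm³ (265000 mm³).
A = π r² = π × 1.425² = 6.3794 mm².
L = V/A = 265000/6.3794 = 41539.96 mm → 41.54 m.

41.54 m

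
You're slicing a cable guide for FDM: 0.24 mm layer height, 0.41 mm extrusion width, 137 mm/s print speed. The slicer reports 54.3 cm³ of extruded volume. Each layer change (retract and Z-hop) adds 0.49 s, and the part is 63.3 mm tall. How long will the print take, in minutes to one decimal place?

69.3 minutes

Bead cross-section = 0.24 × 0.41, so 0.0984 mm².
Total extruded path = 54300/0.0984 = 551829.3 mm.
Extrusion time: 551829.3 / 137 → 4028 s.
Number of layers: 63.3 / 0.24 → 264 (rounded up).
Non-print overhead = 264 × 0.49 = 129.36 s.
Altogether 4028 + 129.36 = 4157.36 s, i.e. 69.3 minutes.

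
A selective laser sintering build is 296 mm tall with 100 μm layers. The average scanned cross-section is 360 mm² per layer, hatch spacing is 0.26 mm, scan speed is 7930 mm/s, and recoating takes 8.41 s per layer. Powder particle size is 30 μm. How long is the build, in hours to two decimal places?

7.06 hours

Layers = ⌈296/0.1⌉ = 2960.
Scan path per layer: 360 / 0.26 → 1384.6 mm.
Laser time per layer: 1384.6 / 7930 → 0.1746 s.
Time per layer = 0.1746 + 8.41, so 8.5846 s.
2960 layers × 8.5846 s/layer = 25410.416 s, i.e. 7.06 hours.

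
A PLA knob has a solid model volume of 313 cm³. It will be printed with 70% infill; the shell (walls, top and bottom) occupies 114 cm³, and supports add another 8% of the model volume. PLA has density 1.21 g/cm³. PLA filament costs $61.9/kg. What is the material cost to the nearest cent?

$20.85

Volume inside the shell: 313 − 114 → 199 cm³.
Infill deposited = 0.70 × 199 = 139.3 cm³.
Support: 0.08 × 313 → 25.04 cm³.
Total extruded = 114 + 139.3 + 25.04 = 278.34 cm³.
Mass = 278.34 × 1.21 = 336.7914 g.
At $61.9/kg: 336.7914/1000 × 61.9 = $20.85.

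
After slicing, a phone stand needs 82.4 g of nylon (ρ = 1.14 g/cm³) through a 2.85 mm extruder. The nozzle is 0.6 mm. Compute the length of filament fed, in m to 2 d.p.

Volume = 82.4 g / 1.14 g·cm⁻³ = 72.2807 cm³ = 72280.7 mm³.
A = π r² = π × 1.425² = 6.3794 mm².
L = V/A = 72280.7/6.3794 = 11330.33 mm → 11.33 m.

11.33 m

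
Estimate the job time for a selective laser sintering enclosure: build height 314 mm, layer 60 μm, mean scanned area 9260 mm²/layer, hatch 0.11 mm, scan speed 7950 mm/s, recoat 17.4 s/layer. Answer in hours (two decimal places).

40.69 hours

Layers = ⌈314/0.06⌉ = 5234.
Scan path per layer = 9260 / 0.11, so 84181.8 mm.
Per-layer scan time = 84181.8 / 7950 = 10.5889 s.
Per-layer time = 10.5889 + 17.4, so 27.9889 s.
Total: 5234 × 27.9889 s = 146493.9026 s → 40.69 hours.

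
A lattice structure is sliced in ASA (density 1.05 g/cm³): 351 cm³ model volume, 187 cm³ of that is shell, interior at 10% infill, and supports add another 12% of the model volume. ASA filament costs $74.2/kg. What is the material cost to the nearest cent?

$19.13

Interior volume: 351 − 187 → 164 cm³.
Deposited infill = 0.10 × 164, so 16.4 cm³.
Support = 0.12 × 351 = 42.12 cm³.
Total printed volume: 187 + 16.4 + 42.12 → 245.52 cm³.
Mass = 245.52 × 1.05 = 257.796 g.
At $74.2/kg: 257.796/1000 × 74.2 = $19.13.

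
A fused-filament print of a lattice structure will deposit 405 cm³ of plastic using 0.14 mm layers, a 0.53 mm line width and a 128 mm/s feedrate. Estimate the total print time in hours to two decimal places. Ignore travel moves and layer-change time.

11.85 hours

Bead cross-section: 0.14 × 0.53 → 0.0742 mm².
Total extruded path = 405000/0.0742 = 5458221 mm.
Time extruding: 5458221 / 128 → 42642.4 s.
That's 42642.4 s → 11.85 hours.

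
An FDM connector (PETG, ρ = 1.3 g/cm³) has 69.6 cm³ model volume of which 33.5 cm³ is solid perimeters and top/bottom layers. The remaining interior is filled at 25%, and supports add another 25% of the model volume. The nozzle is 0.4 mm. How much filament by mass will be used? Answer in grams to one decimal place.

Volume inside the shell = 69.6 − 33.5, so 36.1 cm³.
Infill deposited: 0.25 × 36.1 → 9.025 cm³.
Support: 0.25 × 69.6 → 17.4 cm³.
Deposited volume = 33.5 + 9.025 + 17.4 = 59.925 cm³.
Mass: 59.925 × 1.3 → 77.9025 g.

77.9 g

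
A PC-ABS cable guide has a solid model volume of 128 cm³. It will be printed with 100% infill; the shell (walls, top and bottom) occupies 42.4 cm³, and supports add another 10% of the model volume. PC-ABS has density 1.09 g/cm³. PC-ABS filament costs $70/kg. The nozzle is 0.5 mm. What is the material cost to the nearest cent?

Volume inside the shell = 128 − 42.4, so 85.6 cm³.
Infill deposited: 1.00 × 85.6 → 85.6 cm³.
Support = 0.10 × 128 = 12.8 cm³.
Total extruded = 42.4 + 85.6 + 12.8, so 140.8 cm³.
Mass = 140.8 × 1.09 = 153.472 g.
Cost = 153.472 g / 1000 × $70/kg = $10.74.

$10.74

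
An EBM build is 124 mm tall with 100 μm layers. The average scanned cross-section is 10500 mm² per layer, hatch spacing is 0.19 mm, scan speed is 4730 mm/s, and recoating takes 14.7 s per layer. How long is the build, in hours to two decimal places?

9.09 hours

Layers = ⌈124/0.1⌉ = 1240.
Hatch length per layer = 10500 / 0.19, so 55263.2 mm.
Beam time per layer: 55263.2 / 4730 → 11.6836 s.
Time per layer: 11.6836 + 14.7 → 26.3836 s.
Total: 1240 × 26.3836 s = 32715.664 s → 9.09 hours.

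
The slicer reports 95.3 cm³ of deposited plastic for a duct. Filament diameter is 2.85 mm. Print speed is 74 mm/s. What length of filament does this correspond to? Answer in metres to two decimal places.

14.94 m

Cross-section of 2.85 mm filament: π·(2.85/2)² = 6.3794 mm².
Length = 95.3 cm³ / 6.3794 mm² = 95300 / 6.3794 = 14938.71 mm = 14.94 m.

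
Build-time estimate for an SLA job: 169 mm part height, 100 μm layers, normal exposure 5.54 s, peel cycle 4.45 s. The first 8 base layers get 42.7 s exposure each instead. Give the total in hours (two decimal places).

Layers = ⌈169/0.1⌉ = 1690.
Burn-in layers = 8 × (42.7 + 4.45) = 377.2 s.
Regular layers: 1682 × (5.54 + 4.45) → 16803.18 s.
Sum: 377.2 + 16803.18 = 17180.38 s → 4.77 hours.

4.77 hours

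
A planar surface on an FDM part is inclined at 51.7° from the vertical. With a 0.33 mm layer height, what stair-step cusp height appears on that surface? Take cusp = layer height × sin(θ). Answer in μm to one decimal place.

sin(51.7°) = 0.7848, so cusp = 0.33 × 0.7848 = 0.258984 mm → 259.0 μm.

259.0 μm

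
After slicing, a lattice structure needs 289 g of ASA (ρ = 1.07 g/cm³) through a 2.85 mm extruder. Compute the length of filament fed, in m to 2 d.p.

Extruded volume: 289/1.07 = 270.0935 cm³ (270093.5 mm³).
A = π r² = π × 1.425² = 6.3794 mm².
Length = 270093.5 / 6.3794 = 42338.39 mm = 42.34 m.

42.34 m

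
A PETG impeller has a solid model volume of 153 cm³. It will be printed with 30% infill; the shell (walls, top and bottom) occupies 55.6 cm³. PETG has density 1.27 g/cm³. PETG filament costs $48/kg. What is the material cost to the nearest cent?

Interior volume = 153 − 55.6, so 97.4 cm³.
Infill volume = 0.30 × 97.4 = 29.22 cm³.
Deposited volume = 55.6 + 29.22, so 84.82 cm³.
Mass = 84.82 × 1.27, so 107.7214 g.
Cost = 107.7214 g / 1000 × $48/kg = $5.17.

$5.17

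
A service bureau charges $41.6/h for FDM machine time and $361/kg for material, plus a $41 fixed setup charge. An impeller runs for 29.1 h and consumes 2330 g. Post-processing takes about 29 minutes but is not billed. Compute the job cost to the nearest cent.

Machine cost = 41.6 × 29.1 = $1210.56.
Material cost = 361 × 2330/1000 = $841.13.
Adding setup: 1210.56 + 841.13 + 41 → $2092.69.

$2092.69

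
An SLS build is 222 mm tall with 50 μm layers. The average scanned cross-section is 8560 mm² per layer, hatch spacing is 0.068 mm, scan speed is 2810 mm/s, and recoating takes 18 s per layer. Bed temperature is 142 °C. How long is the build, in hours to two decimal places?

Layer count = ceil(222 / 0.05) = 4440.
Scan path per layer = 8560 / 0.068 = 125882.4 mm.
Per-layer scan time = 125882.4 / 2810, so 44.798 s.
Per-layer time = 44.798 + 18, so 62.798 s.
4440 layers × 62.798 s/layer = 278823.12 s, i.e. 77.45 hours.

77.45 hours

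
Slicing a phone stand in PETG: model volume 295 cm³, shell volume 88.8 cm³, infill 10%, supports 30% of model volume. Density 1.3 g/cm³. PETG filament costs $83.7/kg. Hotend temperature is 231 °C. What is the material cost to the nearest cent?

Infill region = 295 − 88.8, so 206.2 cm³.
Infill deposited = 0.10 × 206.2 = 20.62 cm³.
Support = 0.30 × 295, so 88.5 cm³.
Deposited volume = 88.8 + 20.62 + 88.5 = 197.92 cm³.
Mass = 197.92 × 1.3 = 257.296 g.
At $83.7/kg: 257.296/1000 × 83.7 = $21.54.

$21.54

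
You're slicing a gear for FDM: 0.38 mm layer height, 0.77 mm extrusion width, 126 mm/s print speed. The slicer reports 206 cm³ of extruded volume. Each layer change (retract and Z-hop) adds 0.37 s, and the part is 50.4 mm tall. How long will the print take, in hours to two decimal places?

1.57 hours

Line area: 0.38 × 0.77 → 0.2926 mm².
Path length: 206000 mm³ / 0.2926 mm² → 704032.8 mm.
Extrusion time: 704032.8 / 126 → 5587.6 s.
Number of layers: 50.4 / 0.38 → 133 (rounded up).
Non-print overhead = 133 × 0.37 = 49.21 s.
Total = 5587.6 + 49.21 = 5636.81 s = 1.57 hours.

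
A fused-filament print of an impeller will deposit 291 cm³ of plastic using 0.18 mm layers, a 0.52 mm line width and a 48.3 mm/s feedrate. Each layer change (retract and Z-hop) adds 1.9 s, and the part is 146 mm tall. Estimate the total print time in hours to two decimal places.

18.31 hours

Extrusion cross-section = 0.18 × 0.52 = 0.0936 mm².
Total extruded path = 291000/0.0936 = 3108974.4 mm.
Time extruding: 3108974.4 / 48.3 → 64368 s.
Layers = ⌈146/0.18⌉ = 812.
Layer-change overhead = 812 × 1.9, so 1542.8 s.
Total = 64368 + 1542.8 = 65910.8 s = 18.31 hours.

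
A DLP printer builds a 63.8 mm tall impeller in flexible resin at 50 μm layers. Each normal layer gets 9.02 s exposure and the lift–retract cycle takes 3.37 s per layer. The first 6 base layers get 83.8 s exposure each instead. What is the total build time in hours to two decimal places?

4.52 hours

Layers = ⌈63.8/0.05⌉ = 1276.
Burn-in layers = 6 × (83.8 + 3.37) = 523.02 s.
Remaining layers: 1270 × (9.02 + 3.37) → 15735.3 s.
Sum: 523.02 + 15735.3 = 16258.32 s → 4.52 hours.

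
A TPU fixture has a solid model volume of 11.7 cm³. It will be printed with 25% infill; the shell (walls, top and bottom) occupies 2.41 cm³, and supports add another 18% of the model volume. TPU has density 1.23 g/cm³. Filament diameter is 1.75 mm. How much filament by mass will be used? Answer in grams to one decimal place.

Infill region = 11.7 − 2.41 = 9.29 cm³.
Infill deposited: 0.25 × 9.29 → 2.3225 cm³.
Support = 0.18 × 11.7, so 2.106 cm³.
Total extruded: 2.41 + 2.3225 + 2.106 → 6.8385 cm³.
Mass = 6.8385 × 1.23, so 8.411355 g.

8.4 g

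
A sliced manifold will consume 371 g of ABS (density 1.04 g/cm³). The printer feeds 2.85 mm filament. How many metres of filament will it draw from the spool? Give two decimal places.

55.92 m

Volume = 371 g / 1.04 g·cm⁻³ = 356.7308 cm³ = 356730.8 mm³.
Cross-section of 2.85 mm filament: π·(2.85/2)² = 6.3794 mm².
L = V/A = 356730.8/6.3794 = 55919.18 mm → 55.92 m.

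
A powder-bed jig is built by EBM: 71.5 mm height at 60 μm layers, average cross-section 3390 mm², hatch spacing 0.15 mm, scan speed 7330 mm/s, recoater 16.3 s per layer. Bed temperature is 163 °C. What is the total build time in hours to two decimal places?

6.42 hours

Number of layers: 71.5 / 0.06 → 1192 (rounded up).
Per-layer scan distance: 3390 / 0.15 → 22600 mm.
Scan time per layer = 22600 / 7330 = 3.0832 s.
Per-layer time: 3.0832 + 16.3 → 19.3832 s.
Total: 1192 × 19.3832 s = 23104.7744 s → 6.42 hours.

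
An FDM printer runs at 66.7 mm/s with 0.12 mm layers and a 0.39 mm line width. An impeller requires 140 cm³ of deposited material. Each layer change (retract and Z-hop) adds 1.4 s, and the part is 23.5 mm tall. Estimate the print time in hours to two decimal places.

12.53 hours

Bead cross-section = 0.12 × 0.39, so 0.0468 mm².
Toolpath length = 140 cm³ / 0.0468 mm² = 140000 / 0.0468 = 2991453 mm.
Extrusion time = 2991453 / 66.7 = 44849.4 s.
Layers = ⌈23.5/0.12⌉ = 196.
Non-print overhead = 196 × 1.4, so 274.4 s.
Total = 44849.4 + 274.4 = 45123.8 s = 12.53 hours.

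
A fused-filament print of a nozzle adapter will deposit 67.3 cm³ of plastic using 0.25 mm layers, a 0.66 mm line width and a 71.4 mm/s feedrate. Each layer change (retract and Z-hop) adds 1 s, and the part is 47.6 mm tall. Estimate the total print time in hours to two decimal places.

1.64 hours

Extrusion cross-section = 0.25 × 0.66, so 0.165 mm².
Toolpath length = 67.3 cm³ / 0.165 mm² = 67300 / 0.165 = 407878.8 mm.
Extrusion time = 407878.8 / 71.4 = 5712.6 s.
Layers = ⌈47.6/0.25⌉ = 191.
Z-hop total = 191 × 1, so 191 s.
Altogether 5712.6 + 191 = 5903.6 s, i.e. 1.64 hours.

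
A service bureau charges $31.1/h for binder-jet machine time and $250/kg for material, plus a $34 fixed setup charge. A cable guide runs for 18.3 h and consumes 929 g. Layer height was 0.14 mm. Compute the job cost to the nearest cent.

Time charge: 31.1 × 18.3 → $569.13.
Feedstock cost = 250 × 929/1000, so $232.25.
Total = 569.13 + 232.25 + 34 = $835.38.

$835.38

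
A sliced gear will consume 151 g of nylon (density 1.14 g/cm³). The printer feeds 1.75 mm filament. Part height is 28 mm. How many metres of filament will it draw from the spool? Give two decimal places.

55.07 m

Extruded volume: 151/1.14 = 132.4561 cm³ (132456.1 mm³).
Filament cross-section = π × (1.75/2)² = 2.4053 mm².
Length = 132456.1 / 2.4053 = 55068.43 mm = 55.07 m.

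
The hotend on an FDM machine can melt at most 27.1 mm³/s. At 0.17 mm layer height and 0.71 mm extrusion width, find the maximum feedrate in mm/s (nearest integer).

Bead cross-section = 0.17 × 0.71 = 0.1207 mm².
Max speed = 27.1 / 0.1207 = 224.52 ≈ 225 mm/s.

225 mm/s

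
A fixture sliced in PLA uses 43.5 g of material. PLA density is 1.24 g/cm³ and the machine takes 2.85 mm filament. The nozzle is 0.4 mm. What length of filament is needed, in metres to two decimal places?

5.50 m

Volume = 43.5 g / 1.24 g·cm⁻³ = 35.0806 cm³ = 35080.6 mm³.
Filament cross-section = π × (2.85/2)² = 6.3794 mm².
Length = 35080.6 / 6.3794 = 5499.04 mm = 5.50 m.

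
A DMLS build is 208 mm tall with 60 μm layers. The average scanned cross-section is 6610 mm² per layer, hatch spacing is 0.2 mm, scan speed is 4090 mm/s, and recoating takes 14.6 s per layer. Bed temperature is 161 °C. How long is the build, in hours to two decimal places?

21.84 hours

Layer count = ceil(208 / 0.06) = 3467.
Hatch length per layer = 6610 / 0.2, so 33050 mm.
Laser time per layer: 33050 / 4090 → 8.0807 s.
Time per layer: 8.0807 + 14.6 → 22.6807 s.
Total: 3467 × 22.6807 s = 78633.9869 s → 21.84 hours.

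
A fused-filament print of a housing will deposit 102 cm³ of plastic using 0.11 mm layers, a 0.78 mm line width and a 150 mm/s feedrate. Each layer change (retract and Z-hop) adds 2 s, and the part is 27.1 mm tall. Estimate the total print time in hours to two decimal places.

2.34 hours

Bead cross-section: 0.11 × 0.78 → 0.0858 mm².
Toolpath length = 102 cm³ / 0.0858 mm² = 102000 / 0.0858 = 1188811.2 mm.
Print-move time = 1188811.2 / 150, so 7925.4 s.
Layers = ⌈27.1/0.11⌉ = 247.
Layer-change overhead: 247 × 2 → 494 s.
Altogether 7925.4 + 494 = 8419.4 s, i.e. 2.34 hours.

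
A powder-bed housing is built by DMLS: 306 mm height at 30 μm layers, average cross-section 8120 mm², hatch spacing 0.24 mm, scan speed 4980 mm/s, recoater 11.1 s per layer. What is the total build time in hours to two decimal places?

Number of layers: 306 / 0.03 → 10200 (rounded up).
Scan path per layer = 8120 / 0.24 = 33833.3 mm.
Laser time per layer = 33833.3 / 4980 = 6.7938 s.
Layer cycle = 6.7938 + 11.1 = 17.8938 s.
Build time = 10200 × 17.8938 = 182516.76 s = 50.70 hours.

50.70 hours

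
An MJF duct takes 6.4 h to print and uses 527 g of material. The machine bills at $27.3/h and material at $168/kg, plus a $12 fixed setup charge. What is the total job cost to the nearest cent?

$275.26

Machine cost: 27.3 × 6.4 → $174.72.
Material cost = 168 × 527/1000 = $88.536.
Adding setup: 174.72 + 88.536 + 12 → 275.256 ≈ $275.26.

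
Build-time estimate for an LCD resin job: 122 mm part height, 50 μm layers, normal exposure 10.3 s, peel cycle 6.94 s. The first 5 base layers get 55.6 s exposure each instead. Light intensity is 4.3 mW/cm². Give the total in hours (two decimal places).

11.75 hours

Layer count = ceil(122 / 0.05) = 2440.
Base layers = 5 × (55.6 + 6.94) = 312.7 s.
Regular layers = 2435 × (10.3 + 6.94) = 41979.4 s.
Total = 312.7 + 41979.4 = 42292.1 s = 11.75 hours.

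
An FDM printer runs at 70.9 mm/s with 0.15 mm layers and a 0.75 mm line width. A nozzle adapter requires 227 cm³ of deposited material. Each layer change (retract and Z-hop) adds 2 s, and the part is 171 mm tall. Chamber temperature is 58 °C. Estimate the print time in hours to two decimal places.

8.54 hours

Line area: 0.15 × 0.75 → 0.1125 mm².
Toolpath length = 227 cm³ / 0.1125 mm² = 227000 / 0.1125 = 2017777.8 mm.
Extrusion time = 2017777.8 / 70.9, so 28459.5 s.
Number of layers: 171 / 0.15 → 1140 (rounded up).
Non-print overhead: 1140 × 2 → 2280 s.
Altogether 28459.5 + 2280 = 30739.5 s, i.e. 8.54 hours.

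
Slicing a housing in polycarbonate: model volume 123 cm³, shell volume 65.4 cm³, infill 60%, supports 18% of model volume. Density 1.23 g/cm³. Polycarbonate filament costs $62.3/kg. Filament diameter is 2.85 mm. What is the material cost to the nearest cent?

Volume inside the shell: 123 − 65.4 → 57.6 cm³.
Deposited infill = 0.60 × 57.6, so 34.56 cm³.
Support = 0.18 × 123, so 22.14 cm³.
Total printed volume = 65.4 + 34.56 + 22.14, so 122.1 cm³.
Mass: 122.1 × 1.23 → 150.183 g.
At $62.3/kg: 150.183/1000 × 62.3 = $9.36.

$9.36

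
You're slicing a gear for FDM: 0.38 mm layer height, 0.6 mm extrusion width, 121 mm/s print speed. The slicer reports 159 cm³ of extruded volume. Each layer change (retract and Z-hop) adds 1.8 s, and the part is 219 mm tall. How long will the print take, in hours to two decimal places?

Bead cross-section: 0.38 × 0.6 → 0.228 mm².
Path length: 159000 mm³ / 0.228 mm² → 697368.4 mm.
Extrusion time = 697368.4 / 121 = 5763.4 s.
Number of layers: 219 / 0.38 → 577 (rounded up).
Layer-change overhead: 577 × 1.8 → 1038.6 s.
Altogether 5763.4 + 1038.6 = 6802 s, i.e. 1.89 hours.

1.89 hours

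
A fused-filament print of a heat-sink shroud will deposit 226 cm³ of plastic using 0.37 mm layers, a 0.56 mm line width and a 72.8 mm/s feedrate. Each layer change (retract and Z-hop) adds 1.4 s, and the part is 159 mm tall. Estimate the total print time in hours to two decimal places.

4.33 hours

Line area = 0.37 × 0.56, so 0.2072 mm².
Total extruded path = 226000/0.2072 = 1090733.6 mm.
Time extruding: 1090733.6 / 72.8 → 14982.6 s.
Layer count = ceil(159 / 0.37) = 430.
Z-hop total = 430 × 1.4 = 602 s.
Altogether 14982.6 + 602 = 15584.6 s, i.e. 4.33 hours.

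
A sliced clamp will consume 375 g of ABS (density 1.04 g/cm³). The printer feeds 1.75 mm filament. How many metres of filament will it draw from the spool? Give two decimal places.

149.91 m

Volume = 375 g / 1.04 g·cm⁻³ = 360.5769 cm³ = 360576.9 mm³.
Cross-section of 1.75 mm filament: π·(1.75/2)² = 2.4053 mm².
Length = 360576.9 / 2.4053 = 149909.33 mm = 149.91 m.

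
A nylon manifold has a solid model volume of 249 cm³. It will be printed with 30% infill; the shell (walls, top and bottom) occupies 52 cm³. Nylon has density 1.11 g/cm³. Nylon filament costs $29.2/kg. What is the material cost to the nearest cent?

Interior volume: 249 − 52 → 197 cm³.
Deposited infill = 0.30 × 197, so 59.1 cm³.
Deposited volume = 52 + 59.1, so 111.1 cm³.
Mass = 111.1 × 1.11 = 123.321 g.
Cost = 123.321 g / 1000 × $29.2/kg = $3.60.

$3.60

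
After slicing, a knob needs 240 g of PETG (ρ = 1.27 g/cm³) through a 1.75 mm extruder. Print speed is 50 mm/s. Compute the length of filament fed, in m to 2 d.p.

78.57 m

Extruded volume: 240/1.27 = 188.9764 cm³ (188976.4 mm³).
Cross-section of 1.75 mm filament: π·(1.75/2)² = 2.4053 mm².
L = V/A = 188976.4/2.4053 = 78566.67 mm → 78.57 m.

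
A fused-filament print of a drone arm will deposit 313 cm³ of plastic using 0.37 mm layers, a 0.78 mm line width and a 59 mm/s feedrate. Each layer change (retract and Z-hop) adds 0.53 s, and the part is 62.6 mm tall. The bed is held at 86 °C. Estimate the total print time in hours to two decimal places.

5.13 hours

Bead cross-section: 0.37 × 0.78 → 0.2886 mm².
Toolpath length = 313 cm³ / 0.2886 mm² = 313000 / 0.2886 = 1084546.1 mm.
Print-move time = 1084546.1 / 59, so 18382.1 s.
Layer count = ceil(62.6 / 0.37) = 170.
Layer-change overhead = 170 × 0.53 = 90.1 s.
Total = 18382.1 + 90.1 = 18472.2 s = 5.13 hours.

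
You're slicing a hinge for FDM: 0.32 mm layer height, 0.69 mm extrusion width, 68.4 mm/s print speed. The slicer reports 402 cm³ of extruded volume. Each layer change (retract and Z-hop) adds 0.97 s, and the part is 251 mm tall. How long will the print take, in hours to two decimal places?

Extrusion cross-section = 0.32 × 0.69, so 0.2208 mm².
Total extruded path = 402000/0.2208 = 1820652.2 mm.
Time extruding = 1820652.2 / 68.4 = 26617.7 s.
Layers = ⌈251/0.32⌉ = 785.
Non-print overhead = 785 × 0.97 = 761.45 s.
Total = 26617.7 + 761.45 = 27379.15 s = 7.61 hours.

7.61 hours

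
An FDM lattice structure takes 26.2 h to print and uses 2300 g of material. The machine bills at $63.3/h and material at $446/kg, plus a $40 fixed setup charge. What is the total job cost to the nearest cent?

Time charge = 63.3 × 26.2 = $1658.46.
Feedstock cost = 446 × 2300/1000, so $1025.80.
Adding setup: 1658.46 + 1025.80 + 40 → $2724.26.

$2724.26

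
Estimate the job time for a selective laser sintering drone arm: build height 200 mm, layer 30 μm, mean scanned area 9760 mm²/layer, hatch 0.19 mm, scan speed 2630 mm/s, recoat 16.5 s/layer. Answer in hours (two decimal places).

66.73 hours

Number of layers: 200 / 0.03 → 6667 (rounded up).
Hatch length per layer = 9760 / 0.19 = 51368.4 mm.
Per-layer scan time = 51368.4 / 2630, so 19.5317 s.
Layer cycle: 19.5317 + 16.5 → 36.0317 s.
6667 layers × 36.0317 s/layer = 240223.3439 s, i.e. 66.73 hours.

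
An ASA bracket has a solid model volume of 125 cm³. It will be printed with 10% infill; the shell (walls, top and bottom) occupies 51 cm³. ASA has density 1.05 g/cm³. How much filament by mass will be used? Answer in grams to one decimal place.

61.3 g

Interior volume = 125 − 51, so 74 cm³.
Infill deposited = 0.10 × 74, so 7.4 cm³.
Total extruded = 51 + 7.4 = 58.4 cm³.
Mass: 58.4 × 1.05 → 61.32 g.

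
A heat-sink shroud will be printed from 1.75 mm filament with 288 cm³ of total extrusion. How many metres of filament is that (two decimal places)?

119.74 m

Cross-section of 1.75 mm filament: π·(1.75/2)² = 2.4053 mm².
L = 288000 mm³ / 2.4053 mm² = 119735.58 mm, i.e. 119.74 m.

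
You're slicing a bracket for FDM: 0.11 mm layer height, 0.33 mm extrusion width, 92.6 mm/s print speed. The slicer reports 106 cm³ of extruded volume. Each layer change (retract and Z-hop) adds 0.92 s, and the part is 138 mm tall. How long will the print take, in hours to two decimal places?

9.08 hours

Extrusion cross-section: 0.11 × 0.33 → 0.0363 mm².
Path length: 106000 mm³ / 0.0363 mm² → 2920110.2 mm.
Time extruding = 2920110.2 / 92.6, so 31534.7 s.
Layers = ⌈138/0.11⌉ = 1255.
Layer-change overhead = 1255 × 0.92, so 1154.6 s.
Altogether 31534.7 + 1154.6 = 32689.3 s, i.e. 9.08 hours.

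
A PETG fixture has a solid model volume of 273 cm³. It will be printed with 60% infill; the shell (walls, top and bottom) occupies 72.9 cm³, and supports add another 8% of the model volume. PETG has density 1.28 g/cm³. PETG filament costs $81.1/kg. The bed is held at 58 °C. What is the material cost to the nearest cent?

$22.30

Interior volume: 273 − 72.9 → 200.1 cm³.
Infill deposited = 0.60 × 200.1 = 120.06 cm³.
Support = 0.08 × 273 = 21.84 cm³.
Total printed volume = 72.9 + 120.06 + 21.84 = 214.8 cm³.
Mass: 214.8 × 1.28 → 274.944 g.
At $81.1/kg: 274.944/1000 × 81.1 = $22.30.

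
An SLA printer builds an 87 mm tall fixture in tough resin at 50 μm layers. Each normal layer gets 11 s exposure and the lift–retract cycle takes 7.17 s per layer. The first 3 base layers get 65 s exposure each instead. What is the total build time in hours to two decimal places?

Number of layers: 87 / 0.05 → 1740 (rounded up).
Bottom layers = 3 × (65 + 7.17), so 216.51 s.
Regular layers = 1737 × (11 + 7.17), so 31561.29 s.
Sum: 216.51 + 31561.29 = 31777.8 s → 8.83 hours.

8.83 hours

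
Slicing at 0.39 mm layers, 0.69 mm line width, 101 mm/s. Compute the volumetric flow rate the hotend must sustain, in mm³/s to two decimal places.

27.18

Extrusion cross-section: 0.39 × 0.69 → 0.2691 mm².
Q = v·A = 101 × 0.2691 = 27.18 mm³/s.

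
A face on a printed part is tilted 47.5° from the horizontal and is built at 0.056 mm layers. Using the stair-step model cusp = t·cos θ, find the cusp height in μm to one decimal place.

Cusp = layer height × cos(47.5°) = 0.056 × 0.6756 = 0.037834 mm = 37.8 μm.

37.8 μm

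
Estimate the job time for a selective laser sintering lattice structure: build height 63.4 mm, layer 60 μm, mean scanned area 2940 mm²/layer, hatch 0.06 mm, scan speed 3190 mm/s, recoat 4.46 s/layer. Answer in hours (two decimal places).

Layers = ⌈63.4/0.06⌉ = 1057.
Per-layer scan distance: 2940 / 0.06 → 49000 mm.
Per-layer scan time: 49000 / 3190 → 15.3605 s.
Per-layer time = 15.3605 + 4.46 = 19.8205 s.
Build time = 1057 × 19.8205 = 20950.2685 s = 5.82 hours.

5.82 hours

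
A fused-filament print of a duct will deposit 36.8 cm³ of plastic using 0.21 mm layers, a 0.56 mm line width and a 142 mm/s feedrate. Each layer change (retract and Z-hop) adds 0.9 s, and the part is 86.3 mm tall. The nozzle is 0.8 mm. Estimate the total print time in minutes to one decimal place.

42.9 minutes

Line area: 0.21 × 0.56 → 0.1176 mm².
Total extruded path = 36800/0.1176 = 312925.2 mm.
Extrusion time = 312925.2 / 142 = 2203.7 s.
Layers = ⌈86.3/0.21⌉ = 411.
Non-print overhead = 411 × 0.9, so 369.9 s.
Total = 2203.7 + 369.9 = 2573.6 s = 42.9 minutes.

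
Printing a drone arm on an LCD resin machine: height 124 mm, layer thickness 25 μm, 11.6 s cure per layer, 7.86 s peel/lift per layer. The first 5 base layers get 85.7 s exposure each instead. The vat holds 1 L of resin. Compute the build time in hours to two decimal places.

Layer count = ceil(124 / 0.025) = 4960.
Base layers = 5 × (85.7 + 7.86) = 467.8 s.
Remaining layers: 4955 × (11.6 + 7.86) → 96424.3 s.
Sum: 467.8 + 96424.3 = 96892.1 s → 26.91 hours.

26.91 hours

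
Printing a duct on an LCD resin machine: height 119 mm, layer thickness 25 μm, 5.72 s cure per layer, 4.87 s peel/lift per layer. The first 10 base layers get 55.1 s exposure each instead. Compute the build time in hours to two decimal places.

14.14 hours

Layers = ⌈119/0.025⌉ = 4760.
Burn-in layers: 10 × (55.1 + 4.87) → 599.7 s.
Regular layers: 4750 × (5.72 + 4.87) → 50302.5 s.
Total = 599.7 + 50302.5 = 50902.2 s = 14.14 hours.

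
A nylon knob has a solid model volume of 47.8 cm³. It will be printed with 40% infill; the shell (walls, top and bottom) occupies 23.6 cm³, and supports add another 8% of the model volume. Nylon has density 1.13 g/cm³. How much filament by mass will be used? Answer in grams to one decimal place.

Volume inside the shell = 47.8 − 23.6 = 24.2 cm³.
Infill deposited = 0.40 × 24.2, so 9.68 cm³.
Support: 0.08 × 47.8 → 3.824 cm³.
Deposited volume = 23.6 + 9.68 + 3.824 = 37.104 cm³.
Mass = 37.104 × 1.13, so 41.92752 g.

41.9 g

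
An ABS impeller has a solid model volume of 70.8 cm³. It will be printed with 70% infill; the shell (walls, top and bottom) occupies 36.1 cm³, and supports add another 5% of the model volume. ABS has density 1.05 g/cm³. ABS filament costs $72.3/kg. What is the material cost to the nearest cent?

$4.85

Infill region = 70.8 − 36.1 = 34.7 cm³.
Deposited infill = 0.70 × 34.7 = 24.29 cm³.
Support = 0.05 × 70.8 = 3.54 cm³.
Total extruded: 36.1 + 24.29 + 3.54 → 63.93 cm³.
Mass = 63.93 × 1.05, so 67.1265 g.
At $72.3/kg: 67.1265/1000 × 72.3 = $4.85.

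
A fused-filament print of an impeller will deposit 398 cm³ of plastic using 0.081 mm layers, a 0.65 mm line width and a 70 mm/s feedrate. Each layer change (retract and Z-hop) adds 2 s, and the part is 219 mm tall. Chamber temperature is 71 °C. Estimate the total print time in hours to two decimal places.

31.50 hours

Line area = 0.081 × 0.65, so 0.05265 mm².
Toolpath length = 398 cm³ / 0.05265 mm² = 398000 / 0.05265 = 7559354.2 mm.
Print-move time = 7559354.2 / 70, so 107990.8 s.
Number of layers: 219 / 0.081 → 2704 (rounded up).
Non-print overhead = 2704 × 2 = 5408 s.
Altogether 107990.8 + 5408 = 113398.8 s, i.e. 31.50 hours.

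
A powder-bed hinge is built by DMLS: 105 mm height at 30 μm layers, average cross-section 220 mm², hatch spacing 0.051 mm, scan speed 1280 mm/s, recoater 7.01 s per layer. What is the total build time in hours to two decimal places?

10.09 hours

Number of layers: 105 / 0.03 → 3500 (rounded up).
Hatch length per layer = 220 / 0.051, so 4313.7 mm.
Scan time per layer = 4313.7 / 1280, so 3.3701 s.
Time per layer = 3.3701 + 7.01 = 10.3801 s.
Total: 3500 × 10.3801 s = 36330.35 s → 10.09 hours.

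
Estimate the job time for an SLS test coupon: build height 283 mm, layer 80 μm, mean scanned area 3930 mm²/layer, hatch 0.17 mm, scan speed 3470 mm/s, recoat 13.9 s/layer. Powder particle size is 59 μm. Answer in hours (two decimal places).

Layers = ⌈283/0.08⌉ = 3538.
Per-layer scan distance = 3930 / 0.17, so 23117.6 mm.
Per-layer scan time: 23117.6 / 3470 → 6.6621 s.
Layer cycle = 6.6621 + 13.9 = 20.5621 s.
3538 layers × 20.5621 s/layer = 72748.7098 s, i.e. 20.21 hours.

20.21 hours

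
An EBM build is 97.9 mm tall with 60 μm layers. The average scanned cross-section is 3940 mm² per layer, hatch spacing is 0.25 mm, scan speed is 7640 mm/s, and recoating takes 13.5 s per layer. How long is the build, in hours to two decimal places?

7.06 hours

Layer count = ceil(97.9 / 0.06) = 1632.
Per-layer scan distance = 3940 / 0.25 = 15760 mm.
Per-layer scan time: 15760 / 7640 → 2.0628 s.
Per-layer time = 2.0628 + 13.5 = 15.5628 s.
Build time = 1632 × 15.5628 = 25398.4896 s = 7.06 hours.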